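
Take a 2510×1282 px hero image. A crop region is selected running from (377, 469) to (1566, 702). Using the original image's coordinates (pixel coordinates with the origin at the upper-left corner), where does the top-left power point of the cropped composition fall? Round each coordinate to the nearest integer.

Crop width = 1566 − 377 = 1189 px; one third is 396.33 px.
Crop height = 702 − 469 = 233 px; one third is 77.67 px.
The top-left point is one-third across and one-third down within the crop:
x = 377 + 1 × 396.33 ≈ 773; y = 469 + 1 × 77.67 ≈ 547.

(773, 547)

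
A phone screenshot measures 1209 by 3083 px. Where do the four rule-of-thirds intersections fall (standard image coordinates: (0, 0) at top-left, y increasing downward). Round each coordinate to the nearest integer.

One third of 1209 is 403; one third of 3083 is 1027.67.
Vertical third lines at x = 403 and x = 806; horizontal third lines at y = 1028 and y = 2055.

(403, 1028), (806, 1028), (403, 2055), (806, 2055)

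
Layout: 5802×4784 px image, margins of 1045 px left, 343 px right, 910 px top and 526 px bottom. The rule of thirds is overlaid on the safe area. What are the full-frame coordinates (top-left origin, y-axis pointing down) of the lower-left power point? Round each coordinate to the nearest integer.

(2516, 3142)

Content width = 5802 − 1045 − 343 = 4414 px; content height = 4784 − 910 − 526 = 3348 px.
Lower-left is one-third across and two-thirds down within the safe area.
x = 1045 + 1 × 4414/3 = 1045 + 1471.33 ≈ 2516
y = 910 + 2 × 3348/3 = 910 + 2232.00 ≈ 3142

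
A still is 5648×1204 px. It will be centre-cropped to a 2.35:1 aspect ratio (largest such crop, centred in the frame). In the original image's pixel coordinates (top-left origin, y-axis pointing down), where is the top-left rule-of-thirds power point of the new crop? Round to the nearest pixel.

5648/1204 > 2.35/1, so the 2.35:1 crop keeps the full height 1204 and trims width to 1204 × 2.35/1 = 2829.40 px.
Left offset = (5648 − 2829.40)/2 = 1409.30 px; top offset = 0.
Top-left is one-third across and one-third down within the crop:
x = 1409.30 + 1 × 2829.40/3 ≈ 2352; y = 0.00 + 1 × 1204.00/3 ≈ 401.

(2352, 401)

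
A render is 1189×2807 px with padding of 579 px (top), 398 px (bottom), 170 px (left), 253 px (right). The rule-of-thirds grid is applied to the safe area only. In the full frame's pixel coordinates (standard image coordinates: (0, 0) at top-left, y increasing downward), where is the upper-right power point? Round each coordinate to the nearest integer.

Content width = 1189 − 170 − 253 = 766 px; content height = 2807 − 579 − 398 = 1830 px.
Upper-right is two-thirds across and one-third down within the safe area.
x = 170 + 2 × 766/3 = 170 + 510.67 ≈ 681
y = 579 + 1 × 1830/3 = 579 + 610.00 ≈ 1189

(681, 1189)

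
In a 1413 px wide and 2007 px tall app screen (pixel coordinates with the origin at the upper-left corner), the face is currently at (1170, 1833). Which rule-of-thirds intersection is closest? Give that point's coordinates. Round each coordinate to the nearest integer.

(942, 1338)

Third lines: x ∈ {471, 942}, y ∈ {669, 1338}.
1170 is closer to x = 942; 1833 is closer to y = 1338.
So the nearest intersection is the lower-right power point.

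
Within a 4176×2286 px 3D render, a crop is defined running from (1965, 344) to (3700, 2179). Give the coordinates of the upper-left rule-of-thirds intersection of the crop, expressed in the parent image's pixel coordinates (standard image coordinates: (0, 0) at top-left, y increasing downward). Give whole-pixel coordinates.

x = 2543 px, y = 956 px

Crop width = 3700 − 1965 = 1735 px; one third is 578.33 px.
Crop height = 2179 − 344 = 1835 px; one third is 611.67 px.
The upper-left point is one-third across and one-third down within the crop:
x = 1965 + 1 × 578.33 ≈ 2543; y = 344 + 1 × 611.67 ≈ 956.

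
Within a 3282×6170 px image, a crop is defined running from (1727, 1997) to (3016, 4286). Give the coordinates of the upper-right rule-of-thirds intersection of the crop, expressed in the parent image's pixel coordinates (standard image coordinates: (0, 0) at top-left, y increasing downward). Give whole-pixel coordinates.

Crop width = 3016 − 1727 = 1289 px; one third is 429.67 px.
Crop height = 4286 − 1997 = 2289 px; one third is 763.00 px.
The upper-right point is two-thirds across and one-third down within the crop:
x = 1727 + 2 × 429.67 ≈ 2586; y = 1997 + 1 × 763.00 ≈ 2760.

x = 2586 px, y = 2760 px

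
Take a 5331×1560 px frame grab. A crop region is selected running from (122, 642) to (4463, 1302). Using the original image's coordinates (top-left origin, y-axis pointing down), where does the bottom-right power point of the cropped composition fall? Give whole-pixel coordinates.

x = 3016 px, y = 1082 px

Crop width = 4463 − 122 = 4341 px; one third is 1447.00 px.
Crop height = 1302 − 642 = 660 px; one third is 220.00 px.
The bottom-right point is two-thirds across and two-thirds down within the crop:
x = 122 + 2 × 1447.00 ≈ 3016; y = 642 + 2 × 220.00 ≈ 1082.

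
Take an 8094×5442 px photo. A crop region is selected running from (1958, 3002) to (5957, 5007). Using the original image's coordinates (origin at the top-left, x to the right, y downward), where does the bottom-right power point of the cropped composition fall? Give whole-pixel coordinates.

x = 4624 px, y = 4339 px

Crop width = 5957 − 1958 = 3999 px; one third is 1333.00 px.
Crop height = 5007 − 3002 = 2005 px; one third is 668.33 px.
The bottom-right point is two-thirds across and two-thirds down within the crop:
x = 1958 + 2 × 1333.00 ≈ 4624; y = 3002 + 2 × 668.33 ≈ 4339.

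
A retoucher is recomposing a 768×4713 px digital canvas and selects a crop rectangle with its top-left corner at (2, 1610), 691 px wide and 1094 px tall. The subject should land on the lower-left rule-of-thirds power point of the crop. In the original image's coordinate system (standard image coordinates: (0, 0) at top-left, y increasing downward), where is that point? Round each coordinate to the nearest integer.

One third of the crop width 691 is 230.33 px.
One third of the crop height 1094 is 364.67 px.
The lower-left point is one-third across and two-thirds down within the crop:
x = 2 + 1 × 230.33 ≈ 232; y = 1610 + 2 × 364.67 ≈ 2339.

x = 232 px, y = 2339 px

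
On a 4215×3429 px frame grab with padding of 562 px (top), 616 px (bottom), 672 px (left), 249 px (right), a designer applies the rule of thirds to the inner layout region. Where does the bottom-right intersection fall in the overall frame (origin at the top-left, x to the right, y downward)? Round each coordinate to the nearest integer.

x = 2868 px, y = 2063 px

Content width = 4215 − 672 − 249 = 3294 px; content height = 3429 − 562 − 616 = 2251 px.
Bottom-right is two-thirds across and two-thirds down within the inner layout region.
x = 672 + 2 × 3294/3 = 672 + 2196.00 ≈ 2868
y = 562 + 2 × 2251/3 = 562 + 1500.67 ≈ 2063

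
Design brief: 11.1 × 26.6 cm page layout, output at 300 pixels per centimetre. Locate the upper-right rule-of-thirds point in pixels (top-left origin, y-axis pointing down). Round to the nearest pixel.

x = 2220 px, y = 2660 px

In pixels the canvas is 11.1 × 300 = 3330 wide and 26.6 × 300 = 7980 tall.
The upper-right point is two-thirds across and one-third down:
x = 2 × 3330/3 ≈ 2220; y = 1 × 7980/3 ≈ 2660.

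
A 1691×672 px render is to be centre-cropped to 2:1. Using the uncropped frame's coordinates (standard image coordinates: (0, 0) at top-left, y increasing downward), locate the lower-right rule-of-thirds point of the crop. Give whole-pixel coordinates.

(1070, 448)

1691/672 > 2/1, so the 2:1 crop keeps the full height 672 and trims width to 672 × 2/1 = 1344.00 px.
Left offset = (1691 − 1344.00)/2 = 173.50 px; top offset = 0.
Lower-right is two-thirds across and two-thirds down within the crop:
x = 173.50 + 2 × 1344.00/3 ≈ 1070; y = 0.00 + 2 × 672.00/3 ≈ 448.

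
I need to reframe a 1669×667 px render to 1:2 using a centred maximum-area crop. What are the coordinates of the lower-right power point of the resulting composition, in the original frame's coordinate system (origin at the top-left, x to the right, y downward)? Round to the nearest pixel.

(890, 445)

1669/667 > 1/2, so the 1:2 crop keeps the full height 667 and trims width to 667 × 1/2 = 333.50 px.
Left offset = (1669 − 333.50)/2 = 667.75 px; top offset = 0.
Lower-right is two-thirds across and two-thirds down within the crop:
x = 667.75 + 2 × 333.50/3 ≈ 890; y = 0.00 + 2 × 667.00/3 ≈ 445.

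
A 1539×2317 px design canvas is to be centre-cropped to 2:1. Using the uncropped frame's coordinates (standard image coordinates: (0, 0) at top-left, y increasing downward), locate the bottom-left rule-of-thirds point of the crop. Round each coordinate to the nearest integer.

1539/2317 < 2/1, so the 2:1 crop keeps the full width 1539 and trims height to 1539 × 1/2 = 769.50 px.
Top offset = (2317 − 769.50)/2 = 773.75 px; left offset = 0.
Bottom-left is one-third across and two-thirds down within the crop:
x = 0.00 + 1 × 1539.00/3 ≈ 513; y = 773.75 + 2 × 769.50/3 ≈ 1287.

(513, 1287)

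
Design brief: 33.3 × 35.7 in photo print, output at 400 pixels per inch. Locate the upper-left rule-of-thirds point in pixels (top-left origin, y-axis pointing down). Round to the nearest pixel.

(4440, 4760)

In pixels the canvas is 33.3 × 400 = 13320 wide and 35.7 × 400 = 14280 tall.
The upper-left point is one-third across and one-third down:
x = 1 × 13320/3 ≈ 4440; y = 1 × 14280/3 ≈ 4760.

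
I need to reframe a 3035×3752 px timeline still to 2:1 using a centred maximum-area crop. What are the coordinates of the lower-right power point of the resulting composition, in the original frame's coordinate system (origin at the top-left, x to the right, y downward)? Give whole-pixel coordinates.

3035/3752 < 2/1, so the 2:1 crop keeps the full width 3035 and trims height to 3035 × 1/2 = 1517.50 px.
Top offset = (3752 − 1517.50)/2 = 1117.25 px; left offset = 0.
Lower-right is two-thirds across and two-thirds down within the crop:
x = 0.00 + 2 × 3035.00/3 ≈ 2023; y = 1117.25 + 2 × 1517.50/3 ≈ 2129.

x = 2023 px, y = 2129 px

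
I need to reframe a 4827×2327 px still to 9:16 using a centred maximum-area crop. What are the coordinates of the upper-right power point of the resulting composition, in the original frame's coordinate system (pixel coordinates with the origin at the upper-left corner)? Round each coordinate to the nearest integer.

x = 2632 px, y = 776 px

4827/2327 > 9/16, so the 9:16 crop keeps the full height 2327 and trims width to 2327 × 9/16 = 1308.94 px.
Left offset = (4827 − 1308.94)/2 = 1759.03 px; top offset = 0.
Upper-right is two-thirds across and one-third down within the crop:
x = 1759.03 + 2 × 1308.94/3 ≈ 2632; y = 0.00 + 1 × 2327.00/3 ≈ 776.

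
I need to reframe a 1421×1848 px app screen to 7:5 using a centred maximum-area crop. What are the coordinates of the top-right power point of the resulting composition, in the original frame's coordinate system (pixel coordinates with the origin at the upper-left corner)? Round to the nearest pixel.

1421/1848 < 7/5, so the 7:5 crop keeps the full width 1421 and trims height to 1421 × 5/7 = 1015.00 px.
Top offset = (1848 − 1015.00)/2 = 416.50 px; left offset = 0.
Top-right is two-thirds across and one-third down within the crop:
x = 0.00 + 2 × 1421.00/3 ≈ 947; y = 416.50 + 1 × 1015.00/3 ≈ 755.

(947, 755)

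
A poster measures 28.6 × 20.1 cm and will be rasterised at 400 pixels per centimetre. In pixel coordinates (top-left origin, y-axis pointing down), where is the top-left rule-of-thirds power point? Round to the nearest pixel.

(3813, 2680)

In pixels the canvas is 28.6 × 400 = 11440 wide and 20.1 × 400 = 8040 tall.
The top-left point is one-third across and one-third down:
x = 1 × 11440/3 ≈ 3813; y = 1 × 8040/3 ≈ 2680.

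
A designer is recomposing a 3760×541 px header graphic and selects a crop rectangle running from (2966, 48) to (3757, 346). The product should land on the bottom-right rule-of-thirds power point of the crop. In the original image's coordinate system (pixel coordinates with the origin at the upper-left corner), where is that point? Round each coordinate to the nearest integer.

x = 3493 px, y = 247 px

Crop width = 3757 − 2966 = 791 px; one third is 263.67 px.
Crop height = 346 − 48 = 298 px; one third is 99.33 px.
The bottom-right point is two-thirds across and two-thirds down within the crop:
x = 2966 + 2 × 263.67 ≈ 3493; y = 48 + 2 × 99.33 ≈ 247.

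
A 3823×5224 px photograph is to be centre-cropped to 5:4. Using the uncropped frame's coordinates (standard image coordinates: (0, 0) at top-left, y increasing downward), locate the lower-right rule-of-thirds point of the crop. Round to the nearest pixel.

3823/5224 < 5/4, so the 5:4 crop keeps the full width 3823 and trims height to 3823 × 4/5 = 3058.40 px.
Top offset = (5224 − 3058.40)/2 = 1082.80 px; left offset = 0.
Lower-right is two-thirds across and two-thirds down within the crop:
x = 0.00 + 2 × 3823.00/3 ≈ 2549; y = 1082.80 + 2 × 3058.40/3 ≈ 3122.

x = 2549 px, y = 3122 px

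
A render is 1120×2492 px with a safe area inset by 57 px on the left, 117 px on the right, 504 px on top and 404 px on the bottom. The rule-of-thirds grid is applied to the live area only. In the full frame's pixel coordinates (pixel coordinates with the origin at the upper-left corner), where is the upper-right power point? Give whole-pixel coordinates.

Content width = 1120 − 57 − 117 = 946 px; content height = 2492 − 504 − 404 = 1584 px.
Upper-right is two-thirds across and one-third down within the live area.
x = 57 + 2 × 946/3 = 57 + 630.67 ≈ 688
y = 504 + 1 × 1584/3 = 504 + 528.00 ≈ 1032

(688, 1032)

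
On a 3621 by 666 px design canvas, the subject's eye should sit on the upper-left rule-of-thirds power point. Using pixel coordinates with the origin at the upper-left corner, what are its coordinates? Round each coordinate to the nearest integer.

x = 1207 px, y = 222 px

The upper-left point sits one-third of the way across and one-third of the way down.
x = 1 × 3621/3 ≈ 1207; y = 1 × 666/3 ≈ 222.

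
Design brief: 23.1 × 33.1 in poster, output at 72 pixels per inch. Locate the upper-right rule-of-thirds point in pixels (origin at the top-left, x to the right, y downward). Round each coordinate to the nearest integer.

In pixels the canvas is 23.1 × 72 = 1663.2 wide and 33.1 × 72 = 2383.2 tall.
The upper-right point is two-thirds across and one-third down:
x = 2 × 1663.2/3 ≈ 1109; y = 1 × 2383.2/3 ≈ 794.

x = 1109 px, y = 794 px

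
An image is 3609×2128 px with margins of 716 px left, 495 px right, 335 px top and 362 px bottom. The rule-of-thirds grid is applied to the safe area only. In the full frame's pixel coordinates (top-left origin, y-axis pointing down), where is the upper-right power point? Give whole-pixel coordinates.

Content width = 3609 − 716 − 495 = 2398 px; content height = 2128 − 335 − 362 = 1431 px.
Upper-right is two-thirds across and one-third down within the safe area.
x = 716 + 2 × 2398/3 = 716 + 1598.67 ≈ 2315
y = 335 + 1 × 1431/3 = 335 + 477.00 ≈ 812

x = 2315 px, y = 812 px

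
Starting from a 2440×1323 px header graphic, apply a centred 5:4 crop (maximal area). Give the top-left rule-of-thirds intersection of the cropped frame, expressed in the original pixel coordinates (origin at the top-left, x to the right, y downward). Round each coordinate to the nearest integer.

2440/1323 > 5/4, so the 5:4 crop keeps the full height 1323 and trims width to 1323 × 5/4 = 1653.75 px.
Left offset = (2440 − 1653.75)/2 = 393.12 px; top offset = 0.
Top-left is one-third across and one-third down within the crop:
x = 393.12 + 1 × 1653.75/3 ≈ 944; y = 0.00 + 1 × 1323.00/3 ≈ 441.

(944, 441)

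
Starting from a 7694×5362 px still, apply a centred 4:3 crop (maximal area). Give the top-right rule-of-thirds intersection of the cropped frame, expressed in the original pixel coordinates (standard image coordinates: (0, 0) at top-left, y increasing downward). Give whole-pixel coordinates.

7694/5362 > 4/3, so the 4:3 crop keeps the full height 5362 and trims width to 5362 × 4/3 = 7149.33 px.
Left offset = (7694 − 7149.33)/2 = 272.33 px; top offset = 0.
Top-right is two-thirds across and one-third down within the crop:
x = 272.33 + 2 × 7149.33/3 ≈ 5039; y = 0.00 + 1 × 5362.00/3 ≈ 1787.

(5039, 1787)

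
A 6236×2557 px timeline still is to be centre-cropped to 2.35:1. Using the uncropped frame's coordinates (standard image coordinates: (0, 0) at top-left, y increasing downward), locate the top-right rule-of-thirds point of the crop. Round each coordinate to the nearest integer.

6236/2557 > 2.35/1, so the 2.35:1 crop keeps the full height 2557 and trims width to 2557 × 2.35/1 = 6008.95 px.
Left offset = (6236 − 6008.95)/2 = 113.53 px; top offset = 0.
Top-right is two-thirds across and one-third down within the crop:
x = 113.53 + 2 × 6008.95/3 ≈ 4119; y = 0.00 + 1 × 2557.00/3 ≈ 852.

x = 4119 px, y = 852 px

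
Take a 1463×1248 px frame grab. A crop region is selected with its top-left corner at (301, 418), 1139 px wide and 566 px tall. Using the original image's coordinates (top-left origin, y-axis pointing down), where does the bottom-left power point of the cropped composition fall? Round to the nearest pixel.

x = 681 px, y = 795 px

One third of the crop width 1139 is 379.67 px.
One third of the crop height 566 is 188.67 px.
The bottom-left point is one-third across and two-thirds down within the crop:
x = 301 + 1 × 379.67 ≈ 681; y = 418 + 2 × 188.67 ≈ 795.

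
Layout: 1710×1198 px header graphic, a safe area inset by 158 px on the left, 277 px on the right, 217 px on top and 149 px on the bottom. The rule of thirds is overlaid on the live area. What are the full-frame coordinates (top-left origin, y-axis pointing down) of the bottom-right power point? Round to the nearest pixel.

Content width = 1710 − 158 − 277 = 1275 px; content height = 1198 − 217 − 149 = 832 px.
Bottom-right is two-thirds across and two-thirds down within the live area.
x = 158 + 2 × 1275/3 = 158 + 850.00 ≈ 1008
y = 217 + 2 × 832/3 = 217 + 554.67 ≈ 772

(1008, 772)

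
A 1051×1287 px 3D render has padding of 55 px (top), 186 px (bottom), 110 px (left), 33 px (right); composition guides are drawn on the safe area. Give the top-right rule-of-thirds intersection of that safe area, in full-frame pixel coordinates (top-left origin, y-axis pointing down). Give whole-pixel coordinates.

Content width = 1051 − 110 − 33 = 908 px; content height = 1287 − 55 − 186 = 1046 px.
Top-right is two-thirds across and one-third down within the safe area.
x = 110 + 2 × 908/3 = 110 + 605.33 ≈ 715
y = 55 + 1 × 1046/3 = 55 + 348.67 ≈ 404

(715, 404)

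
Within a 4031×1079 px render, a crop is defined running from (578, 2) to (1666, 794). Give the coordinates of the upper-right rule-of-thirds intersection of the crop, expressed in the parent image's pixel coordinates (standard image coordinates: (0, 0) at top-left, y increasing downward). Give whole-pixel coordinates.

Crop width = 1666 − 578 = 1088 px; one third is 362.67 px.
Crop height = 794 − 2 = 792 px; one third is 264.00 px.
The upper-right point is two-thirds across and one-third down within the crop:
x = 578 + 2 × 362.67 ≈ 1303; y = 2 + 1 × 264.00 ≈ 266.

x = 1303 px, y = 266 px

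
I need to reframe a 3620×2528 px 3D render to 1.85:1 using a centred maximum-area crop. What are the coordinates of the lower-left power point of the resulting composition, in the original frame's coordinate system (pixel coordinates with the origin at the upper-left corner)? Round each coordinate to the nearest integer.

3620/2528 < 1.85/1, so the 1.85:1 crop keeps the full width 3620 and trims height to 3620 × 1/1.85 = 1956.76 px.
Top offset = (2528 − 1956.76)/2 = 285.62 px; left offset = 0.
Lower-left is one-third across and two-thirds down within the crop:
x = 0.00 + 1 × 3620.00/3 ≈ 1207; y = 285.62 + 2 × 1956.76/3 ≈ 1590.

(1207, 1590)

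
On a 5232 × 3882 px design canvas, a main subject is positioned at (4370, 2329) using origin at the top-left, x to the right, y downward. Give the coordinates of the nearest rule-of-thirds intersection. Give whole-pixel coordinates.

Third lines: x ∈ {1744, 3488}, y ∈ {1294, 2588}.
4370 is closer to x = 3488; 2329 is closer to y = 2588.
So the nearest intersection is the lower-right power point.

(3488, 2588)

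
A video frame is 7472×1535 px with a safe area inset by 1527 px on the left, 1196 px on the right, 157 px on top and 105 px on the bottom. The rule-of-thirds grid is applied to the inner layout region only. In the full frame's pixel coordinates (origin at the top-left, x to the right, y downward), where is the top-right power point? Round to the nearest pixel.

Content width = 7472 − 1527 − 1196 = 4749 px; content height = 1535 − 157 − 105 = 1273 px.
Top-right is two-thirds across and one-third down within the inner layout region.
x = 1527 + 2 × 4749/3 = 1527 + 3166.00 ≈ 4693
y = 157 + 1 × 1273/3 = 157 + 424.33 ≈ 581

(4693, 581)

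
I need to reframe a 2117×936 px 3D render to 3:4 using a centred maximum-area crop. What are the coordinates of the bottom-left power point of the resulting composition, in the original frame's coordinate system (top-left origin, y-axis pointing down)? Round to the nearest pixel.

2117/936 > 3/4, so the 3:4 crop keeps the full height 936 and trims width to 936 × 3/4 = 702.00 px.
Left offset = (2117 − 702.00)/2 = 707.50 px; top offset = 0.
Bottom-left is one-third across and two-thirds down within the crop:
x = 707.50 + 1 × 702.00/3 ≈ 942; y = 0.00 + 2 × 936.00/3 ≈ 624.

(942, 624)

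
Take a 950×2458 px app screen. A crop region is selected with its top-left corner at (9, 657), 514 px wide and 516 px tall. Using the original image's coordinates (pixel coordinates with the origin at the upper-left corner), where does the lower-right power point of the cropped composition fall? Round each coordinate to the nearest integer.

One third of the crop width 514 is 171.33 px.
One third of the crop height 516 is 172.00 px.
The lower-right point is two-thirds across and two-thirds down within the crop:
x = 9 + 2 × 171.33 ≈ 352; y = 657 + 2 × 172.00 ≈ 1001.

x = 352 px, y = 1001 px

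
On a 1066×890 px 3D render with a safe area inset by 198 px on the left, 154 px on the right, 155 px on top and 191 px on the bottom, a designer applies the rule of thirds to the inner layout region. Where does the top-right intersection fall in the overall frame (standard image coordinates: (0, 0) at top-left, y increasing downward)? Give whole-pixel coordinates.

(674, 336)

Content width = 1066 − 198 − 154 = 714 px; content height = 890 − 155 − 191 = 544 px.
Top-right is two-thirds across and one-third down within the inner layout region.
x = 198 + 2 × 714/3 = 198 + 476.00 ≈ 674
y = 155 + 1 × 544/3 = 155 + 181.33 ≈ 336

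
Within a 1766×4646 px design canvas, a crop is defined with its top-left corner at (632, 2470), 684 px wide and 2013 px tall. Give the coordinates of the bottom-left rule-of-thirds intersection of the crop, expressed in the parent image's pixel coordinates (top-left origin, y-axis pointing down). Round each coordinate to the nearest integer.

One third of the crop width 684 is 228.00 px.
One third of the crop height 2013 is 671.00 px.
The bottom-left point is one-third across and two-thirds down within the crop:
x = 632 + 1 × 228.00 ≈ 860; y = 2470 + 2 × 671.00 ≈ 3812.

(860, 3812)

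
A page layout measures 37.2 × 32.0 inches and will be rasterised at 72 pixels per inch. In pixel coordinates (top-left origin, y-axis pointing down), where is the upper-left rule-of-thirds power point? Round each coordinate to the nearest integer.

x = 893 px, y = 768 px

In pixels the canvas is 37.2 × 72 = 2678.4 wide and 32.0 × 72 = 2304 tall.
The upper-left point is one-third across and one-third down:
x = 1 × 2678.4/3 ≈ 893; y = 1 × 2304/3 ≈ 768.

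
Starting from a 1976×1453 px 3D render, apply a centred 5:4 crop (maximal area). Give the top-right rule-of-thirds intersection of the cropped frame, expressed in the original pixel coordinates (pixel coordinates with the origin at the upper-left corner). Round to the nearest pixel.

(1291, 484)

1976/1453 > 5/4, so the 5:4 crop keeps the full height 1453 and trims width to 1453 × 5/4 = 1816.25 px.
Left offset = (1976 − 1816.25)/2 = 79.88 px; top offset = 0.
Top-right is two-thirds across and one-third down within the crop:
x = 79.88 + 2 × 1816.25/3 ≈ 1291; y = 0.00 + 1 × 1453.00/3 ≈ 484.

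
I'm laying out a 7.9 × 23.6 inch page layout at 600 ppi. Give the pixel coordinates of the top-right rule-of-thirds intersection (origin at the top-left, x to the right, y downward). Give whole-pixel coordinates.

In pixels the canvas is 7.9 × 600 = 4740 wide and 23.6 × 600 = 14160 tall.
The top-right point is two-thirds across and one-third down:
x = 2 × 4740/3 ≈ 3160; y = 1 × 14160/3 ≈ 4720.

(3160, 4720)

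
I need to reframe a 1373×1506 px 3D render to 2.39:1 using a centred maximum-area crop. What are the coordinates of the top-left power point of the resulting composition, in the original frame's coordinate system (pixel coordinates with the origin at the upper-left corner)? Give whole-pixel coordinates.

(458, 657)

1373/1506 < 2.39/1, so the 2.39:1 crop keeps the full width 1373 and trims height to 1373 × 1/2.39 = 574.48 px.
Top offset = (1506 − 574.48)/2 = 465.76 px; left offset = 0.
Top-left is one-third across and one-third down within the crop:
x = 0.00 + 1 × 1373.00/3 ≈ 458; y = 465.76 + 1 × 574.48/3 ≈ 657.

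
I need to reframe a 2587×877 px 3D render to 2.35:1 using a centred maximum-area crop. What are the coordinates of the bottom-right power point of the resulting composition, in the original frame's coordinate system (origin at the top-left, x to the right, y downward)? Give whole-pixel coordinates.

x = 1637 px, y = 585 px

2587/877 > 2.35/1, so the 2.35:1 crop keeps the full height 877 and trims width to 877 × 2.35/1 = 2060.95 px.
Left offset = (2587 − 2060.95)/2 = 263.02 px; top offset = 0.
Bottom-right is two-thirds across and two-thirds down within the crop:
x = 263.02 + 2 × 2060.95/3 ≈ 1637; y = 0.00 + 2 × 877.00/3 ≈ 585.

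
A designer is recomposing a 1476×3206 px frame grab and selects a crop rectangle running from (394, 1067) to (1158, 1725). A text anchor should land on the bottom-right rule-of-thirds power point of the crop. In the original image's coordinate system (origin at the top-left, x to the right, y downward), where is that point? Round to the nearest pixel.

Crop width = 1158 − 394 = 764 px; one third is 254.67 px.
Crop height = 1725 − 1067 = 658 px; one third is 219.33 px.
The bottom-right point is two-thirds across and two-thirds down within the crop:
x = 394 + 2 × 254.67 ≈ 903; y = 1067 + 2 × 219.33 ≈ 1506.

x = 903 px, y = 1506 px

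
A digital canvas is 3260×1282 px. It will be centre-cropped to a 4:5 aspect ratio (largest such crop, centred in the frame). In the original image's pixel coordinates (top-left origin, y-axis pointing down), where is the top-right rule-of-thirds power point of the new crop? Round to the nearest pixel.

(1801, 427)

3260/1282 > 4/5, so the 4:5 crop keeps the full height 1282 and trims width to 1282 × 4/5 = 1025.60 px.
Left offset = (3260 − 1025.60)/2 = 1117.20 px; top offset = 0.
Top-right is two-thirds across and one-third down within the crop:
x = 1117.20 + 2 × 1025.60/3 ≈ 1801; y = 0.00 + 1 × 1282.00/3 ≈ 427.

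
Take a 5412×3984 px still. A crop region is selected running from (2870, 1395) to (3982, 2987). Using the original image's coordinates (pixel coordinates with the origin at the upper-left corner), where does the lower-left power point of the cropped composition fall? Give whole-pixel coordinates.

Crop width = 3982 − 2870 = 1112 px; one third is 370.67 px.
Crop height = 2987 − 1395 = 1592 px; one third is 530.67 px.
The lower-left point is one-third across and two-thirds down within the crop:
x = 2870 + 1 × 370.67 ≈ 3241; y = 1395 + 2 × 530.67 ≈ 2456.

x = 3241 px, y = 2456 px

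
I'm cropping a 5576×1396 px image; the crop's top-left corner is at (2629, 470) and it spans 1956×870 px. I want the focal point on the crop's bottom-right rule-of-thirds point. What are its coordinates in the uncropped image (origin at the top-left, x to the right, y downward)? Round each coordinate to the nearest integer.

x = 3933 px, y = 1050 px

One third of the crop width 1956 is 652.00 px.
One third of the crop height 870 is 290.00 px.
The bottom-right point is two-thirds across and two-thirds down within the crop:
x = 2629 + 2 × 652.00 ≈ 3933; y = 470 + 2 × 290.00 ≈ 1050.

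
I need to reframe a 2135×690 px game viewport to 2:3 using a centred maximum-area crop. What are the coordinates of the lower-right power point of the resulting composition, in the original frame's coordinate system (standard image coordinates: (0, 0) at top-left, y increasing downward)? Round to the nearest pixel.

2135/690 > 2/3, so the 2:3 crop keeps the full height 690 and trims width to 690 × 2/3 = 460.00 px.
Left offset = (2135 − 460.00)/2 = 837.50 px; top offset = 0.
Lower-right is two-thirds across and two-thirds down within the crop:
x = 837.50 + 2 × 460.00/3 ≈ 1144; y = 0.00 + 2 × 690.00/3 ≈ 460.

(1144, 460)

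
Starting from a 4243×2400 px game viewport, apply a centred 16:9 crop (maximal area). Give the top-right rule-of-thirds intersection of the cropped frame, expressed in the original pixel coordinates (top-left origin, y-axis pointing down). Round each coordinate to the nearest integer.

4243/2400 < 16/9, so the 16:9 crop keeps the full width 4243 and trims height to 4243 × 9/16 = 2386.69 px.
Top offset = (2400 − 2386.69)/2 = 6.66 px; left offset = 0.
Top-right is two-thirds across and one-third down within the crop:
x = 0.00 + 2 × 4243.00/3 ≈ 2829; y = 6.66 + 1 × 2386.69/3 ≈ 802.

(2829, 802)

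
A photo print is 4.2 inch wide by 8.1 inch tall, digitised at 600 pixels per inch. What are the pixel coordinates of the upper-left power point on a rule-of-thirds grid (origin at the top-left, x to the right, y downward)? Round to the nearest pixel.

(840, 1620)

In pixels the canvas is 4.2 × 600 = 2520 wide and 8.1 × 600 = 4860 tall.
The upper-left point is one-third across and one-third down:
x = 1 × 2520/3 ≈ 840; y = 1 × 4860/3 ≈ 1620.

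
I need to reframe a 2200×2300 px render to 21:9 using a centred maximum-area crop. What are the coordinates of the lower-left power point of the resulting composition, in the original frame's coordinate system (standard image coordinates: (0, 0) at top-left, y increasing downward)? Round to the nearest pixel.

2200/2300 < 21/9, so the 21:9 crop keeps the full width 2200 and trims height to 2200 × 9/21 = 942.86 px.
Top offset = (2300 − 942.86)/2 = 678.57 px; left offset = 0.
Lower-left is one-third across and two-thirds down within the crop:
x = 0.00 + 1 × 2200.00/3 ≈ 733; y = 678.57 + 2 × 942.86/3 ≈ 1307.

(733, 1307)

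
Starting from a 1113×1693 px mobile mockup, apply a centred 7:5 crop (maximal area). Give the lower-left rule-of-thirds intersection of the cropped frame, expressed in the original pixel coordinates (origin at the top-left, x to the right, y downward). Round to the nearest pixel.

1113/1693 < 7/5, so the 7:5 crop keeps the full width 1113 and trims height to 1113 × 5/7 = 795.00 px.
Top offset = (1693 − 795.00)/2 = 449.00 px; left offset = 0.
Lower-left is one-third across and two-thirds down within the crop:
x = 0.00 + 1 × 1113.00/3 ≈ 371; y = 449.00 + 2 × 795.00/3 ≈ 979.

(371, 979)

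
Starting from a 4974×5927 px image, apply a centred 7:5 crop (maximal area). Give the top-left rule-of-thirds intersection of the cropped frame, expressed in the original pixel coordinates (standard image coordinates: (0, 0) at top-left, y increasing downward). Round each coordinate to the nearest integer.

4974/5927 < 7/5, so the 7:5 crop keeps the full width 4974 and trims height to 4974 × 5/7 = 3552.86 px.
Top offset = (5927 − 3552.86)/2 = 1187.07 px; left offset = 0.
Top-left is one-third across and one-third down within the crop:
x = 0.00 + 1 × 4974.00/3 ≈ 1658; y = 1187.07 + 1 × 3552.86/3 ≈ 2371.

x = 1658 px, y = 2371 px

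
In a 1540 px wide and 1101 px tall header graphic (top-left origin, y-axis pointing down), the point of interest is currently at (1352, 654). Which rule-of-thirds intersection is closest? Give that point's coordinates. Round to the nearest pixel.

x = 1027 px, y = 734 px

Third lines: x ∈ {513, 1027}, y ∈ {367, 734}.
1352 is closer to x = 1027; 654 is closer to y = 734.
So the nearest intersection is the lower-right power point.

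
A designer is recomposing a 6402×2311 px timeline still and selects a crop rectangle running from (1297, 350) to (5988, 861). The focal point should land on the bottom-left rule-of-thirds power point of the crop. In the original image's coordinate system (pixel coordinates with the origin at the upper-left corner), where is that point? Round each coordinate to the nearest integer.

Crop width = 5988 − 1297 = 4691 px; one third is 1563.67 px.
Crop height = 861 − 350 = 511 px; one third is 170.33 px.
The bottom-left point is one-third across and two-thirds down within the crop:
x = 1297 + 1 × 1563.67 ≈ 2861; y = 350 + 2 × 170.33 ≈ 691.

(2861, 691)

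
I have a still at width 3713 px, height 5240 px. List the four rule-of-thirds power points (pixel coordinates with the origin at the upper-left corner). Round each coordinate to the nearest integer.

One third of 3713 is 1237.67; one third of 5240 is 1746.67.
Vertical third lines at x = 1238 and x = 2475; horizontal third lines at y = 1747 and y = 3493.

(1238, 1747), (2475, 1747), (1238, 3493), (2475, 3493)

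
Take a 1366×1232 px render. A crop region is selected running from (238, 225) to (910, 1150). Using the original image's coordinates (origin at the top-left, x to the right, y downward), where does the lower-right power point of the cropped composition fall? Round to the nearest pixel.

Crop width = 910 − 238 = 672 px; one third is 224.00 px.
Crop height = 1150 − 225 = 925 px; one third is 308.33 px.
The lower-right point is two-thirds across and two-thirds down within the crop:
x = 238 + 2 × 224.00 ≈ 686; y = 225 + 2 × 308.33 ≈ 842.

(686, 842)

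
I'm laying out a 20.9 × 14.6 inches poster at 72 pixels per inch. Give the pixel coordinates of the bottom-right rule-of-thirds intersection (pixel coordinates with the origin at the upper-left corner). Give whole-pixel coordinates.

(1003, 701)

In pixels the canvas is 20.9 × 72 = 1504.8 wide and 14.6 × 72 = 1051.2 tall.
The bottom-right point is two-thirds across and two-thirds down:
x = 2 × 1504.8/3 ≈ 1003; y = 2 × 1051.2/3 ≈ 701.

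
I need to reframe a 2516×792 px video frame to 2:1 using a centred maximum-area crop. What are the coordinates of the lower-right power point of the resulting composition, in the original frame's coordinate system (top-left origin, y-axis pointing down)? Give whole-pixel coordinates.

x = 1522 px, y = 528 px

2516/792 > 2/1, so the 2:1 crop keeps the full height 792 and trims width to 792 × 2/1 = 1584.00 px.
Left offset = (2516 − 1584.00)/2 = 466.00 px; top offset = 0.
Lower-right is two-thirds across and two-thirds down within the crop:
x = 466.00 + 2 × 1584.00/3 ≈ 1522; y = 0.00 + 2 × 792.00/3 ≈ 528.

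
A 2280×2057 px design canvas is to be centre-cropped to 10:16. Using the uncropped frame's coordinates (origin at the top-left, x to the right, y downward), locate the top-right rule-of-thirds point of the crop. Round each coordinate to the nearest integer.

2280/2057 > 10/16, so the 10:16 crop keeps the full height 2057 and trims width to 2057 × 10/16 = 1285.62 px.
Left offset = (2280 − 1285.62)/2 = 497.19 px; top offset = 0.
Top-right is two-thirds across and one-third down within the crop:
x = 497.19 + 2 × 1285.62/3 ≈ 1354; y = 0.00 + 1 × 2057.00/3 ≈ 686.

(1354, 686)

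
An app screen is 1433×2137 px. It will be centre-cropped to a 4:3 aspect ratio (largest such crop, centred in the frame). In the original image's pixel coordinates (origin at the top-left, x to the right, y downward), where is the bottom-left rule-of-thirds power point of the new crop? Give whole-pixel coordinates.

x = 478 px, y = 1248 px

1433/2137 < 4/3, so the 4:3 crop keeps the full width 1433 and trims height to 1433 × 3/4 = 1074.75 px.
Top offset = (2137 − 1074.75)/2 = 531.12 px; left offset = 0.
Bottom-left is one-third across and two-thirds down within the crop:
x = 0.00 + 1 × 1433.00/3 ≈ 478; y = 531.12 + 2 × 1074.75/3 ≈ 1248.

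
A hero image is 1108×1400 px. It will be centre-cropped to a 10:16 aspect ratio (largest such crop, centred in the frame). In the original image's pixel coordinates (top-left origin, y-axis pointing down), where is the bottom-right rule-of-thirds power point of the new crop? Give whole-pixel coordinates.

x = 700 px, y = 933 px

1108/1400 > 10/16, so the 10:16 crop keeps the full height 1400 and trims width to 1400 × 10/16 = 875.00 px.
Left offset = (1108 − 875.00)/2 = 116.50 px; top offset = 0.
Bottom-right is two-thirds across and two-thirds down within the crop:
x = 116.50 + 2 × 875.00/3 ≈ 700; y = 0.00 + 2 × 1400.00/3 ≈ 933.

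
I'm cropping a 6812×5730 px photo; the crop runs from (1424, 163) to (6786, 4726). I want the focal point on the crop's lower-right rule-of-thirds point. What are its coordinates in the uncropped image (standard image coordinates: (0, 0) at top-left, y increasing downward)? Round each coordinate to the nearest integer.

Crop width = 6786 − 1424 = 5362 px; one third is 1787.33 px.
Crop height = 4726 − 163 = 4563 px; one third is 1521.00 px.
The lower-right point is two-thirds across and two-thirds down within the crop:
x = 1424 + 2 × 1787.33 ≈ 4999; y = 163 + 2 × 1521.00 ≈ 3205.

(4999, 3205)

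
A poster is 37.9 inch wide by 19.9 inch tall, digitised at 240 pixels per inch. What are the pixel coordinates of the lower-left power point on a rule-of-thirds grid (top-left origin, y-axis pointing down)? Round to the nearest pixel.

(3032, 3184)

In pixels the canvas is 37.9 × 240 = 9096 wide and 19.9 × 240 = 4776 tall.
The lower-left point is one-third across and two-thirds down:
x = 1 × 9096/3 ≈ 3032; y = 2 × 4776/3 ≈ 3184.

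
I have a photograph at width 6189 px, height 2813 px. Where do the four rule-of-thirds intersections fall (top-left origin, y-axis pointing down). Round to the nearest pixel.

(2063, 938), (4126, 938), (2063, 1875), (4126, 1875)

One third of 6189 is 2063; one third of 2813 is 937.67.
Vertical third lines at x = 2063 and x = 4126; horizontal third lines at y = 938 and y = 1875.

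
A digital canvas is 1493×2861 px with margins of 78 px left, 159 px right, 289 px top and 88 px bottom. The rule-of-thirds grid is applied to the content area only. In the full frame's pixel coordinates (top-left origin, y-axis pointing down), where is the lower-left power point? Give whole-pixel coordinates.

Content width = 1493 − 78 − 159 = 1256 px; content height = 2861 − 289 − 88 = 2484 px.
Lower-left is one-third across and two-thirds down within the content area.
x = 78 + 1 × 1256/3 = 78 + 418.67 ≈ 497
y = 289 + 2 × 2484/3 = 289 + 1656.00 ≈ 1945

(497, 1945)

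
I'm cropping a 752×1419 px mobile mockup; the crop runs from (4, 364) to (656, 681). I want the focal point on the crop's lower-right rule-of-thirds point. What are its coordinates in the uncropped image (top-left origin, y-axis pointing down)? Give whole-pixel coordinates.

(439, 575)

Crop width = 656 − 4 = 652 px; one third is 217.33 px.
Crop height = 681 − 364 = 317 px; one third is 105.67 px.
The lower-right point is two-thirds across and two-thirds down within the crop:
x = 4 + 2 × 217.33 ≈ 439; y = 364 + 2 × 105.67 ≈ 575.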